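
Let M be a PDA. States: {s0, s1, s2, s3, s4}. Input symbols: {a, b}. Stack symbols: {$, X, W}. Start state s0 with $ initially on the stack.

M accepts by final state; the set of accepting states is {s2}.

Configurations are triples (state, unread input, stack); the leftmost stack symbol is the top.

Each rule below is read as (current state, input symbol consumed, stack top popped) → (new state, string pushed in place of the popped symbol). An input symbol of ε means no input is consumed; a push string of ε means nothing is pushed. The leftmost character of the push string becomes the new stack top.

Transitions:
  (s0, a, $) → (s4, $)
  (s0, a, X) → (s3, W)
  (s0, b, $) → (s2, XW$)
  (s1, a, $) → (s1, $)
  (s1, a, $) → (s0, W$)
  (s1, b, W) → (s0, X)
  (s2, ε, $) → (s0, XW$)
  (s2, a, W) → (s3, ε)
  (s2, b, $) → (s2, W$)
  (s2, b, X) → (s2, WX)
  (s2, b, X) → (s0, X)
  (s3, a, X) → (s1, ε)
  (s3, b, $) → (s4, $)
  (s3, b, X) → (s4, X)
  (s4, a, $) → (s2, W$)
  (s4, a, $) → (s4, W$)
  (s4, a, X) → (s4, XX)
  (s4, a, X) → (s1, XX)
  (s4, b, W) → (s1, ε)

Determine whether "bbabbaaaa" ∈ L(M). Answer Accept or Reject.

Reject

No computation consumes all input and reaches a final state.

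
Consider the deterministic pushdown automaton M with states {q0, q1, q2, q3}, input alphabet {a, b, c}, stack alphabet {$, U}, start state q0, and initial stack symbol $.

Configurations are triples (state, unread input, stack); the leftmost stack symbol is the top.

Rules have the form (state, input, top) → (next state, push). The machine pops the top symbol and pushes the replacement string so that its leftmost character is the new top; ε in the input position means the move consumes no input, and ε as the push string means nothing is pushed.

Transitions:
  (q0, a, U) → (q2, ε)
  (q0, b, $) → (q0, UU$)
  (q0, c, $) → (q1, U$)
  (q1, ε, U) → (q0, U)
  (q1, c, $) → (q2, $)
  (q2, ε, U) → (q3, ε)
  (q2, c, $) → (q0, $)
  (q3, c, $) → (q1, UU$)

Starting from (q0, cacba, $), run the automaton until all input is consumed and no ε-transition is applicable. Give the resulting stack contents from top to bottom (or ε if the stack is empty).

$

(q0, cacba, $)
  read c, top $: go to q1, push U$ → (q1, acba, U$)
  ε-move, top U: go to q0, push U → (q0, acba, U$)
  read a, top U: go to q2, push ε → (q2, cba, $)
  read c, top $: go to q0, push $ → (q0, ba, $)
  read b, top $: go to q0, push UU$ → (q0, a, UU$)
  read a, top U: go to q2, push ε → (q2, ε, U$)
  ε-move, top U: go to q3, push ε → (q3, ε, $)
All input consumed in state q3 with stack $.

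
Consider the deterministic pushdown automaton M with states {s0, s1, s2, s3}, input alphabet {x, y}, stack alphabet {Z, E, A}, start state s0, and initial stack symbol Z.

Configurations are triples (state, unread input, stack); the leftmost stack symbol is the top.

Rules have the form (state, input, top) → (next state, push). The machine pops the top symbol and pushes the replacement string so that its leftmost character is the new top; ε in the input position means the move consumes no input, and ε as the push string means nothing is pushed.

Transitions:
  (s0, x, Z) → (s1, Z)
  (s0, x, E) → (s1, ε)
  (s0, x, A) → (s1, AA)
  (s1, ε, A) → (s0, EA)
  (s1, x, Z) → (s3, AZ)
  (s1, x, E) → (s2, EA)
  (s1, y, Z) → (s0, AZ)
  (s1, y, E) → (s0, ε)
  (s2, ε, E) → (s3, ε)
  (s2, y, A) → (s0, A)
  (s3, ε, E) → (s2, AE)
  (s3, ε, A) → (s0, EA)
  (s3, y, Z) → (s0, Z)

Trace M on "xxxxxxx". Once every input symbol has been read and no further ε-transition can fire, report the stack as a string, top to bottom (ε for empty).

EAZ

(s0, xxxxxxx, Z)
  read x, top Z: go to s1, push Z → (s1, xxxxxx, Z)
  read x, top Z: go to s3, push AZ → (s3, xxxxx, AZ)
  ε-move, top A: go to s0, push EA → (s0, xxxxx, EAZ)
  read x, top E: go to s1, push ε → (s1, xxxx, AZ)
  ε-move, top A: go to s0, push EA → (s0, xxxx, EAZ)
  read x, top E: go to s1, push ε → (s1, xxx, AZ)
  ε-move, top A: go to s0, push EA → (s0, xxx, EAZ)
  read x, top E: go to s1, push ε → (s1, xx, AZ)
  ε-move, top A: go to s0, push EA → (s0, xx, EAZ)
  read x, top E: go to s1, push ε → (s1, x, AZ)
  ε-move, top A: go to s0, push EA → (s0, x, EAZ)
  read x, top E: go to s1, push ε → (s1, ε, AZ)
  ε-move, top A: go to s0, push EA → (s0, ε, EAZ)
All input consumed in state s0 with stack EAZ.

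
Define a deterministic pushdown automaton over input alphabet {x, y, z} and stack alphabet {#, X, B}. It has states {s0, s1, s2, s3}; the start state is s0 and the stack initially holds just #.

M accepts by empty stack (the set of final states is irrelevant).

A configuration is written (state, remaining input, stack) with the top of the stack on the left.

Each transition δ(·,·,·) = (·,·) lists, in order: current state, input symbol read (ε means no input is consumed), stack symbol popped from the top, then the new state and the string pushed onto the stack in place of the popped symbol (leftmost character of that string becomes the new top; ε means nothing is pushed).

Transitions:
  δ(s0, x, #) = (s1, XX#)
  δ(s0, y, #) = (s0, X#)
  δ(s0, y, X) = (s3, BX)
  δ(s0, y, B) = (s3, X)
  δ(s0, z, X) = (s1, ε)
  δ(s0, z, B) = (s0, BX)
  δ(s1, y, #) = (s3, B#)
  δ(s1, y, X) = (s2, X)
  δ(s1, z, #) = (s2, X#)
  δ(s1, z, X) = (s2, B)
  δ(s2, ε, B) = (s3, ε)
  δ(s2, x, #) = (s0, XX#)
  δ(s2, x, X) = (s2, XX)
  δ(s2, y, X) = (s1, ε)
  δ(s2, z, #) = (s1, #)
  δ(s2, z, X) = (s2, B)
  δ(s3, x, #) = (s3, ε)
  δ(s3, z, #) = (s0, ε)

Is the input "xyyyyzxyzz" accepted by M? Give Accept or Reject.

Accept

(s0, xyyyyzxyzz, #)
  read x, top #: go to s1, push XX# → (s1, yyyyzxyzz, XX#)
  read y, top X: go to s2, push X → (s2, yyyzxyzz, XX#)
  read y, top X: go to s1, push ε → (s1, yyzxyzz, X#)
  read y, top X: go to s2, push X → (s2, yzxyzz, X#)
  read y, top X: go to s1, push ε → (s1, zxyzz, #)
  read z, top #: go to s2, push X# → (s2, xyzz, X#)
  read x, top X: go to s2, push XX → (s2, yzz, XX#)
  read y, top X: go to s1, push ε → (s1, zz, X#)
  read z, top X: go to s2, push B → (s2, z, B#)
  ε-move, top B: go to s3, push ε → (s3, z, #)
  read z, top #: go to s0, push ε → (s0, ε, ε)
All input consumed and the stack is empty.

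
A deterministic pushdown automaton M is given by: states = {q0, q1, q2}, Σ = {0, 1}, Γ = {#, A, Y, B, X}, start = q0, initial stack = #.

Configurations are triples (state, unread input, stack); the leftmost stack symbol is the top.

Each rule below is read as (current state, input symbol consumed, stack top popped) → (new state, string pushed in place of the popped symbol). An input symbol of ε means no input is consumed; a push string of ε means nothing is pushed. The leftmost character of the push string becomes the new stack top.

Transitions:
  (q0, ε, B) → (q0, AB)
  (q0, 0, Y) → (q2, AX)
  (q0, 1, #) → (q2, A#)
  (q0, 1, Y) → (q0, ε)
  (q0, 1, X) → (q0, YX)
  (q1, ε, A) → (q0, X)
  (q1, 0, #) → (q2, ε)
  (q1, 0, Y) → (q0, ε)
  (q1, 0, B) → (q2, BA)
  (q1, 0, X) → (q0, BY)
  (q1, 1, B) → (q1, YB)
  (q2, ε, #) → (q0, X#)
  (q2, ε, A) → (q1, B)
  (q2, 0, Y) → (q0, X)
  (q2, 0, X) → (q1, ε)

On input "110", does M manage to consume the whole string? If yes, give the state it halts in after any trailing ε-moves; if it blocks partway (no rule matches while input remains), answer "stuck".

q0

(q0, 110, #)
  read 1, top #: go to q2, push A# → (q2, 10, A#)
  ε-move, top A: go to q1, push B → (q1, 10, B#)
  read 1, top B: go to q1, push YB → (q1, 0, YB#)
  read 0, top Y: go to q0, push ε → (q0, ε, B#)
  ε-move, top B: go to q0, push AB → (q0, ε, AB#)
All input consumed; M is in state q0.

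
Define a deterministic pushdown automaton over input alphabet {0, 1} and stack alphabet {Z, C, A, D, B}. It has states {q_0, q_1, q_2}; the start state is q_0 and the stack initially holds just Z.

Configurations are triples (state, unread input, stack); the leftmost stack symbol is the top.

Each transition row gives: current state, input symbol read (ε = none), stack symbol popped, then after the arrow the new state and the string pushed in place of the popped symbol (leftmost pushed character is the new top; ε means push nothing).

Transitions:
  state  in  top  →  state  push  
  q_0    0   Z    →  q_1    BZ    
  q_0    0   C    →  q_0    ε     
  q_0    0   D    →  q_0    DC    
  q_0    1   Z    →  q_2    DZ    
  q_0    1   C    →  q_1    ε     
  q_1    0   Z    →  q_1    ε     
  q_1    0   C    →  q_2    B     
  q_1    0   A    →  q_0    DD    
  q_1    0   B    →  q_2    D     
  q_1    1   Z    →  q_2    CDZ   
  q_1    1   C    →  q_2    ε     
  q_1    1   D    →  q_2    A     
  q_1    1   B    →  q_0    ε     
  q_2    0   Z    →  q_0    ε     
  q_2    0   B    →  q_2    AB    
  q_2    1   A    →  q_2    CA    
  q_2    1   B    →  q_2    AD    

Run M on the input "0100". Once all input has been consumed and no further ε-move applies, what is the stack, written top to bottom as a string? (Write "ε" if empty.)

DZ

(q_0, 0100, Z)
  read 0, top Z: go to q_1, push BZ → (q_1, 100, BZ)
  read 1, top B: go to q_0, push ε → (q_0, 00, Z)
  read 0, top Z: go to q_1, push BZ → (q_1, 0, BZ)
  read 0, top B: go to q_2, push D → (q_2, ε, DZ)
All input consumed in state q_2 with stack DZ.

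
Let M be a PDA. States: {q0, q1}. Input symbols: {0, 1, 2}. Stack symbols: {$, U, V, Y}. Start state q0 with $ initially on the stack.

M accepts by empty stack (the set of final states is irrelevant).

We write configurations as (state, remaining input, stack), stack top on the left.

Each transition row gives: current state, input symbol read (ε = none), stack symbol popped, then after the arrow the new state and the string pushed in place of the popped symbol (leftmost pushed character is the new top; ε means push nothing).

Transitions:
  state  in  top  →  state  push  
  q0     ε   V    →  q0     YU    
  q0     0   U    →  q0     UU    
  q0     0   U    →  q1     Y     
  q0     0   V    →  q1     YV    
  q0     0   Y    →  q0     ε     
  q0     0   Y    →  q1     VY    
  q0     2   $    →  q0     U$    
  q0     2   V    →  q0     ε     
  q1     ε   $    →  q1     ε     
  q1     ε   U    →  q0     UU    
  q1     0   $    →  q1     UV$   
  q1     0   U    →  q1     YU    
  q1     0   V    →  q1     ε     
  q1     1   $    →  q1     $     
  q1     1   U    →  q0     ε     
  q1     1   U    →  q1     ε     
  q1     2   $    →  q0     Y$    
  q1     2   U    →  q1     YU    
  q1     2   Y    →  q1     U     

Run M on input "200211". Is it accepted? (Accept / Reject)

One accepting computation: (q0, 200211, $) ⊢ (q0, 00211, U$) ⊢ (q0, 0211, UU$) ⊢ (q1, 211, YU$) ⊢ (q1, 11, UU$) ⊢ (q1, 1, U$) ⊢ (q1, ε, $) ⊢ (q1, ε, ε)
All input consumed and the stack is empty.

Accept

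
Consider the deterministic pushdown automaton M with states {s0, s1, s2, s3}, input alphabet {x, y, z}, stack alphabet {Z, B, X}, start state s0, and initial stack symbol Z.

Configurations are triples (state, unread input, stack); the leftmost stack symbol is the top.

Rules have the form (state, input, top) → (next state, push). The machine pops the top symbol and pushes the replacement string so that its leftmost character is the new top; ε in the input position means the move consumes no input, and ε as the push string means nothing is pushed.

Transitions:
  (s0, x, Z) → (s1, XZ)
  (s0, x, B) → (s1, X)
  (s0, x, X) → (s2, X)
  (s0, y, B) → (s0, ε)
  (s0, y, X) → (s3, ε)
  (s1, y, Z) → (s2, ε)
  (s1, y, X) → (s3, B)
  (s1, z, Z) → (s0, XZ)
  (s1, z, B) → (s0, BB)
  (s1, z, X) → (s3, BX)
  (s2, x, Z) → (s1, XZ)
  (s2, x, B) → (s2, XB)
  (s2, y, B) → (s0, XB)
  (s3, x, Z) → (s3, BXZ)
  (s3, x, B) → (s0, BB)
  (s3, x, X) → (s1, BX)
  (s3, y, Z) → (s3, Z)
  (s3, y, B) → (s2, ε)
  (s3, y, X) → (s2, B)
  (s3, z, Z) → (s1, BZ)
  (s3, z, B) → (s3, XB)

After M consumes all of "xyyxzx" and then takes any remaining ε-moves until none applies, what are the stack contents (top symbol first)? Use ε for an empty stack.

BBXZ

(s0, xyyxzx, Z)
  read x, top Z: go to s1, push XZ → (s1, yyxzx, XZ)
  read y, top X: go to s3, push B → (s3, yxzx, BZ)
  read y, top B: go to s2, push ε → (s2, xzx, Z)
  read x, top Z: go to s1, push XZ → (s1, zx, XZ)
  read z, top X: go to s3, push BX → (s3, x, BXZ)
  read x, top B: go to s0, push BB → (s0, ε, BBXZ)
All input consumed in state s0 with stack BBXZ.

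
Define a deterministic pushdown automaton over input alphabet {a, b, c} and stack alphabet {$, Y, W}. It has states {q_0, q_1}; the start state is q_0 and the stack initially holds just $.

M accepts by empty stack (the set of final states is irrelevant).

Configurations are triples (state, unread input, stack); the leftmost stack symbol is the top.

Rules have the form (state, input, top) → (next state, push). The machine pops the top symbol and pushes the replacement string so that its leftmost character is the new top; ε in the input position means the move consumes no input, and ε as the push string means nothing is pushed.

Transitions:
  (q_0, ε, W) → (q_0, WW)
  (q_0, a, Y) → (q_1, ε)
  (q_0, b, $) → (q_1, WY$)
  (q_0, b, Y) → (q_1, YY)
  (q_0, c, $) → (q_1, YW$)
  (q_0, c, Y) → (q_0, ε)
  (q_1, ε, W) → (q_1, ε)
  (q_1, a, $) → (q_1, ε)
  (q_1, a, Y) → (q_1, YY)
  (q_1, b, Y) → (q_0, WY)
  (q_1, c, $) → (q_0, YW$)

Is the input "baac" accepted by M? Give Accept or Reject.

(q_0, baac, $)
  read b, top $: go to q_1, push WY$ → (q_1, aac, WY$)
  ε-move, top W: go to q_1, push ε → (q_1, aac, Y$)
  read a, top Y: go to q_1, push YY → (q_1, ac, YY$)
  read a, top Y: go to q_1, push YY → (q_1, c, YYY$)
No transition applies at (q_1, c, YYY$); input not fully consumed.

Reject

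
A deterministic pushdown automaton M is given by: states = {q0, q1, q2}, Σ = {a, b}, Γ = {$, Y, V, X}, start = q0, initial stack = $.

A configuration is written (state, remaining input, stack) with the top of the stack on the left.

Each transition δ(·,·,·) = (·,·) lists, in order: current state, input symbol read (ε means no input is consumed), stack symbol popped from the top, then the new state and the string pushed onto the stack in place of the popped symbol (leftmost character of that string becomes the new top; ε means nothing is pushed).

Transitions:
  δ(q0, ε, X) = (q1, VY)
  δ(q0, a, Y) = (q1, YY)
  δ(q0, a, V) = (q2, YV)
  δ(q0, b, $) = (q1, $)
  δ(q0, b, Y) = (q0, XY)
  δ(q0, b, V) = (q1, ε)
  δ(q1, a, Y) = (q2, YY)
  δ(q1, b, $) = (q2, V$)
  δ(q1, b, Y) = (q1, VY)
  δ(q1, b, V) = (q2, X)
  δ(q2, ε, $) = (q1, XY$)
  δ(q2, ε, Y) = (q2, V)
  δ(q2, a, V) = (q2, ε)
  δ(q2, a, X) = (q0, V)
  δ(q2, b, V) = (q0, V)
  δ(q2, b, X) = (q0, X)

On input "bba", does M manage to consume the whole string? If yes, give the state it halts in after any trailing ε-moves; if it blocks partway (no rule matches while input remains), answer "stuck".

(q0, bba, $)
  read b, top $: go to q1, push $ → (q1, ba, $)
  read b, top $: go to q2, push V$ → (q2, a, V$)
  read a, top V: go to q2, push ε → (q2, ε, $)
  ε-move, top $: go to q1, push XY$ → (q1, ε, XY$)
All input consumed; M is in state q1.

q1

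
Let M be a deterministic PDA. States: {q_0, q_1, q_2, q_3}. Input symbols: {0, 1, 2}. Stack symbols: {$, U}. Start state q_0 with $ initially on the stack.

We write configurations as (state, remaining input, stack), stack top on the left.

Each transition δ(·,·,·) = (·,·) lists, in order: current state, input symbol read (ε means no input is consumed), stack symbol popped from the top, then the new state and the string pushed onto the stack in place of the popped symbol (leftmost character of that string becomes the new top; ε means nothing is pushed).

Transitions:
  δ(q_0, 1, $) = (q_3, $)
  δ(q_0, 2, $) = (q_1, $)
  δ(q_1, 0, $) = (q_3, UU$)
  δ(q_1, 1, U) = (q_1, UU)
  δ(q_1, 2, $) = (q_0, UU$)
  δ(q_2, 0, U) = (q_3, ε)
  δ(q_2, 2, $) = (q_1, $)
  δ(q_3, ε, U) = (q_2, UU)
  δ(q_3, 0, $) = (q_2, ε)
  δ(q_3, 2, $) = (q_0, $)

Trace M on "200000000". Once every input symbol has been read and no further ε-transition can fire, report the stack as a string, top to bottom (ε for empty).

UUU$

(q_0, 200000000, $)
  read 2, top $: go to q_1, push $ → (q_1, 00000000, $)
  read 0, top $: go to q_3, push UU$ → (q_3, 0000000, UU$)
  ε-move, top U: go to q_2, push UU → (q_2, 0000000, UUU$)
  read 0, top U: go to q_3, push ε → (q_3, 000000, UU$)
  ε-move, top U: go to q_2, push UU → (q_2, 000000, UUU$)
  read 0, top U: go to q_3, push ε → (q_3, 00000, UU$)
  ε-move, top U: go to q_2, push UU → (q_2, 00000, UUU$)
  read 0, top U: go to q_3, push ε → (q_3, 0000, UU$)
  ε-move, top U: go to q_2, push UU → (q_2, 0000, UUU$)
  read 0, top U: go to q_3, push ε → (q_3, 000, UU$)
  ε-move, top U: go to q_2, push UU → (q_2, 000, UUU$)
  read 0, top U: go to q_3, push ε → (q_3, 00, UU$)
  ε-move, top U: go to q_2, push UU → (q_2, 00, UUU$)
  read 0, top U: go to q_3, push ε → (q_3, 0, UU$)
  ε-move, top U: go to q_2, push UU → (q_2, 0, UUU$)
  read 0, top U: go to q_3, push ε → (q_3, ε, UU$)
  ε-move, top U: go to q_2, push UU → (q_2, ε, UUU$)
All input consumed in state q_2 with stack UUU$.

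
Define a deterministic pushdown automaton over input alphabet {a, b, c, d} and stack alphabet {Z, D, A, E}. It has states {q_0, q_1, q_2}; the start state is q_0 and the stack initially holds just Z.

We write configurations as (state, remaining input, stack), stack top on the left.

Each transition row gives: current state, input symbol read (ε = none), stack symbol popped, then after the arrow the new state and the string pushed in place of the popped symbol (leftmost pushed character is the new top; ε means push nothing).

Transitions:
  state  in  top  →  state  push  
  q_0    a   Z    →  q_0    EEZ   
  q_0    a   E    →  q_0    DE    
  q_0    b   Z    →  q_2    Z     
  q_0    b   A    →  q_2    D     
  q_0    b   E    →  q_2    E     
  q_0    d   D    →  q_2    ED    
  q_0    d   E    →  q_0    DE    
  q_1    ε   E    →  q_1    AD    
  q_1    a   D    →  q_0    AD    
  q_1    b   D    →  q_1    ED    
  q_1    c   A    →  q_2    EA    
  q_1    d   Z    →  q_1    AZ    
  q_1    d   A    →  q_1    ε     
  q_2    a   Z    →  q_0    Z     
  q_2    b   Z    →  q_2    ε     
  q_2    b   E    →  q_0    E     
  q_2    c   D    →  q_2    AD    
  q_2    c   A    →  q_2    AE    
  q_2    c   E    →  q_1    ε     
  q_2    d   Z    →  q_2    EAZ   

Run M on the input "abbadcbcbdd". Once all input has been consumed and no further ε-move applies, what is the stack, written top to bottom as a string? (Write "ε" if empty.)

EDEADDEEZ

(q_0, abbadcbcbdd, Z)
  read a, top Z: go to q_0, push EEZ → (q_0, bbadcbcbdd, EEZ)
  read b, top E: go to q_2, push E → (q_2, badcbcbdd, EEZ)
  read b, top E: go to q_0, push E → (q_0, adcbcbdd, EEZ)
  read a, top E: go to q_0, push DE → (q_0, dcbcbdd, DEEZ)
  read d, top D: go to q_2, push ED → (q_2, cbcbdd, EDEEZ)
  read c, top E: go to q_1, push ε → (q_1, bcbdd, DEEZ)
  read b, top D: go to q_1, push ED → (q_1, cbdd, EDEEZ)
  ε-move, top E: go to q_1, push AD → (q_1, cbdd, ADDEEZ)
  read c, top A: go to q_2, push EA → (q_2, bdd, EADDEEZ)
  read b, top E: go to q_0, push E → (q_0, dd, EADDEEZ)
  read d, top E: go to q_0, push DE → (q_0, d, DEADDEEZ)
  read d, top D: go to q_2, push ED → (q_2, ε, EDEADDEEZ)
All input consumed in state q_2 with stack EDEADDEEZ.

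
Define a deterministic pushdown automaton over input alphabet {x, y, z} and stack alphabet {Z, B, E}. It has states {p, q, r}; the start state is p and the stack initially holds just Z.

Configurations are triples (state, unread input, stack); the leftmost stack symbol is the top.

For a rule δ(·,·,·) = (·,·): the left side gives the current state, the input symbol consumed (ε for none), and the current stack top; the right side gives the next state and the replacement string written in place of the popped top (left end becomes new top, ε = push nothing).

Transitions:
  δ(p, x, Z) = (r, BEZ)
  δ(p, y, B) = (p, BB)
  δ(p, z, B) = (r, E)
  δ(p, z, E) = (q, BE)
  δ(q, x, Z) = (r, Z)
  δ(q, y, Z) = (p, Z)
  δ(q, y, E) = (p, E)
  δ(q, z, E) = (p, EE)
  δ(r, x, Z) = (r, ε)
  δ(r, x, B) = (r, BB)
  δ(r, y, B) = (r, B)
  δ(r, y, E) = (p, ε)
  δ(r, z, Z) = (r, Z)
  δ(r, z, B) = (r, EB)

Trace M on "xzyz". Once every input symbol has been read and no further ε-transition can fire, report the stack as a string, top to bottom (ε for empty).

EEZ

(p, xzyz, Z) ⊢ (r, zyz, BEZ) ⊢ (r, yz, EBEZ) ⊢ (p, z, BEZ) ⊢ (r, ε, EEZ)
All input consumed in state r with stack EEZ.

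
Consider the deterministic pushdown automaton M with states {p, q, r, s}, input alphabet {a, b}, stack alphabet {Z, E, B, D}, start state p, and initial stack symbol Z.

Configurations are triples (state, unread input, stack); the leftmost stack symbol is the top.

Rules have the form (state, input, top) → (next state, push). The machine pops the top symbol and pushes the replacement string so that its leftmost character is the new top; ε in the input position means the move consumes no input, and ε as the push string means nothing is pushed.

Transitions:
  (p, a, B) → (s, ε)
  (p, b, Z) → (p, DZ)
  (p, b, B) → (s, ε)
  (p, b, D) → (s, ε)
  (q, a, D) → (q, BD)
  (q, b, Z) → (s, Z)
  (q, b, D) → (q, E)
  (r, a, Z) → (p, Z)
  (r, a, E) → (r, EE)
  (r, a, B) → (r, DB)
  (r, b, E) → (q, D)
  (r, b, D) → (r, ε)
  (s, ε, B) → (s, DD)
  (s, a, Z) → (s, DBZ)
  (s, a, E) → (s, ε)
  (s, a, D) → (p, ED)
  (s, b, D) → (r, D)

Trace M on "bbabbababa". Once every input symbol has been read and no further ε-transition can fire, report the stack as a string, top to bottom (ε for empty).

(p, bbabbababa, Z)
  read b, top Z: go to p, push DZ → (p, babbababa, DZ)
  read b, top D: go to s, push ε → (s, abbababa, Z)
  read a, top Z: go to s, push DBZ → (s, bbababa, DBZ)
  read b, top D: go to r, push D → (r, bababa, DBZ)
  read b, top D: go to r, push ε → (r, ababa, BZ)
  read a, top B: go to r, push DB → (r, baba, DBZ)
  read b, top D: go to r, push ε → (r, aba, BZ)
  read a, top B: go to r, push DB → (r, ba, DBZ)
  read b, top D: go to r, push ε → (r, a, BZ)
  read a, top B: go to r, push DB → (r, ε, DBZ)
All input consumed in state r with stack DBZ.

DBZ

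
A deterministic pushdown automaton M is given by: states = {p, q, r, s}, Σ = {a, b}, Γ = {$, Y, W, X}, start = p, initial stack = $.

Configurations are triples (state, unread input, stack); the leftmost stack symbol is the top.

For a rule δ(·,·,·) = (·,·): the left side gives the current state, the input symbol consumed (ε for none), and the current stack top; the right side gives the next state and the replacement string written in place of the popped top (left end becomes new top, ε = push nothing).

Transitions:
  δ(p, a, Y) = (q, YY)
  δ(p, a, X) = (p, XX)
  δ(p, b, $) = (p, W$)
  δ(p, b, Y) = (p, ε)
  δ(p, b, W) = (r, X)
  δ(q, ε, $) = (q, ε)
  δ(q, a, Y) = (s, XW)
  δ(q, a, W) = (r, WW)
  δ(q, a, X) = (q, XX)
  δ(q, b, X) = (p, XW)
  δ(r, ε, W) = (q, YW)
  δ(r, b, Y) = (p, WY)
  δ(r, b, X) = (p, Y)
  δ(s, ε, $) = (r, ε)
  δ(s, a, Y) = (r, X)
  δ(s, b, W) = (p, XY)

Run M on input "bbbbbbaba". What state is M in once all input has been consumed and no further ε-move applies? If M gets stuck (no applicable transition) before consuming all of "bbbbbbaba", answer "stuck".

stuck

(p, bbbbbbaba, $)
  read b, top $: go to p, push W$ → (p, bbbbbaba, W$)
  read b, top W: go to r, push X → (r, bbbbaba, X$)
  read b, top X: go to p, push Y → (p, bbbaba, Y$)
  read b, top Y: go to p, push ε → (p, bbaba, $)
  read b, top $: go to p, push W$ → (p, baba, W$)
  read b, top W: go to r, push X → (r, aba, X$)
No transition for (r, a, top X); M blocks with input aba remaining.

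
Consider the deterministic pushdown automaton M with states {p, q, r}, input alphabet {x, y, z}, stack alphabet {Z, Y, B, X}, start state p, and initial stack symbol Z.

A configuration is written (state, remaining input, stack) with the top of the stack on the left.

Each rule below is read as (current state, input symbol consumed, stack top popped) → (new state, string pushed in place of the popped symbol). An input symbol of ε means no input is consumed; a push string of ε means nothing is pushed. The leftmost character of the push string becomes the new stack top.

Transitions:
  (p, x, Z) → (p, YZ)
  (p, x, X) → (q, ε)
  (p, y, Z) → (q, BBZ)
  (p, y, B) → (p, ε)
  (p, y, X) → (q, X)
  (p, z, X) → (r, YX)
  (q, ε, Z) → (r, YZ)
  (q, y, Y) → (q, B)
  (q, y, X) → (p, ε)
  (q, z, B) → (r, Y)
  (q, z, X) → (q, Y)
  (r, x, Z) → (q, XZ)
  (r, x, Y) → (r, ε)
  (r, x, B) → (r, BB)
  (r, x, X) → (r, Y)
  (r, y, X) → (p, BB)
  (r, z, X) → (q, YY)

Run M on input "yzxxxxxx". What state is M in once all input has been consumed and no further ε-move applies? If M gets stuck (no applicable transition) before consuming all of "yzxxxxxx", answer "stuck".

(p, yzxxxxxx, Z)
  read y, top Z: go to q, push BBZ → (q, zxxxxxx, BBZ)
  read z, top B: go to r, push Y → (r, xxxxxx, YBZ)
  read x, top Y: go to r, push ε → (r, xxxxx, BZ)
  read x, top B: go to r, push BB → (r, xxxx, BBZ)
  read x, top B: go to r, push BB → (r, xxx, BBBZ)
  read x, top B: go to r, push BB → (r, xx, BBBBZ)
  read x, top B: go to r, push BB → (r, x, BBBBBZ)
  read x, top B: go to r, push BB → (r, ε, BBBBBBZ)
All input consumed; M is in state r.

r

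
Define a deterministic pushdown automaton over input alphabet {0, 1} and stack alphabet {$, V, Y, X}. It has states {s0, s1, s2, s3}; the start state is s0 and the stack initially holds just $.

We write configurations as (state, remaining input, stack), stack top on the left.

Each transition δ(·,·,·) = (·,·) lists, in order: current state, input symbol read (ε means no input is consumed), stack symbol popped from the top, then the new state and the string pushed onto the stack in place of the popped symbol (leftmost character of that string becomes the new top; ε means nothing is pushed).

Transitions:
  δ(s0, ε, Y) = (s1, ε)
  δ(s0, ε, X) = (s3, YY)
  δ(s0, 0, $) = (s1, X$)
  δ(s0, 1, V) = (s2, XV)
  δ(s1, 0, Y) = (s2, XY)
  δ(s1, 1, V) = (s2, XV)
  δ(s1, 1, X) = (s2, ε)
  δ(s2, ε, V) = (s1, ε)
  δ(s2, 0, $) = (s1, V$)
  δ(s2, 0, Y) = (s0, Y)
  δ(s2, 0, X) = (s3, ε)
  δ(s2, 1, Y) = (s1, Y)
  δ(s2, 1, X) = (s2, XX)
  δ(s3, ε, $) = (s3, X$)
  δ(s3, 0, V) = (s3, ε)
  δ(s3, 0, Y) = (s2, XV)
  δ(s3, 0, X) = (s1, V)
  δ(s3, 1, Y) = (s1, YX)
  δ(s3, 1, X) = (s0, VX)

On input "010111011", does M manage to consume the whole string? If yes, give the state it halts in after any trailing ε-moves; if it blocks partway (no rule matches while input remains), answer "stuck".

(s0, 010111011, $)
  read 0, top $: go to s1, push X$ → (s1, 10111011, X$)
  read 1, top X: go to s2, push ε → (s2, 0111011, $)
  read 0, top $: go to s1, push V$ → (s1, 111011, V$)
  read 1, top V: go to s2, push XV → (s2, 11011, XV$)
  read 1, top X: go to s2, push XX → (s2, 1011, XXV$)
  read 1, top X: go to s2, push XX → (s2, 011, XXXV$)
  read 0, top X: go to s3, push ε → (s3, 11, XXV$)
  read 1, top X: go to s0, push VX → (s0, 1, VXXV$)
  read 1, top V: go to s2, push XV → (s2, ε, XVXXV$)
All input consumed; M is in state s2.

s2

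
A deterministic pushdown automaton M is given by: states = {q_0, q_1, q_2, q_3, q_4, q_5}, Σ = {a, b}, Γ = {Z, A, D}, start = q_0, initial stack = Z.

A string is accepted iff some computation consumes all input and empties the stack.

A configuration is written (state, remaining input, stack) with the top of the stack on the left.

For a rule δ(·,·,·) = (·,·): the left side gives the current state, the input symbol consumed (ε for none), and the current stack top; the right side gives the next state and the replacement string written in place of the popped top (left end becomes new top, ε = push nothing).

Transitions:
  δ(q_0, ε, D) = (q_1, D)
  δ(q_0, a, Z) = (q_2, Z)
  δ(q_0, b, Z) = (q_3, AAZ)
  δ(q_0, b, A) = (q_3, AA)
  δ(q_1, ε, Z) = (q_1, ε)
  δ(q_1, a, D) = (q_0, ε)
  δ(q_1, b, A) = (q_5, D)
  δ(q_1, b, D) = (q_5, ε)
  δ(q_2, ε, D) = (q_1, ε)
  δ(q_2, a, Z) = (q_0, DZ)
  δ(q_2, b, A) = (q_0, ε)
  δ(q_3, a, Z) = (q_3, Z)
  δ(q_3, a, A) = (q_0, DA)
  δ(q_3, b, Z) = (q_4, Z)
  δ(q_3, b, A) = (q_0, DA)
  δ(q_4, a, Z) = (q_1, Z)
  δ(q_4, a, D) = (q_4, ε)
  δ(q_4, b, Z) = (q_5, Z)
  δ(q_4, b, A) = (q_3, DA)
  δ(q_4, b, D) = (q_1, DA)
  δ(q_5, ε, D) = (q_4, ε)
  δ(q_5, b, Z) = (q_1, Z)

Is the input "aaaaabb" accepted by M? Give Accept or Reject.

(q_0, aaaaabb, Z)
  read a, top Z: go to q_2, push Z → (q_2, aaaabb, Z)
  read a, top Z: go to q_0, push DZ → (q_0, aaabb, DZ)
  ε-move, top D: go to q_1, push D → (q_1, aaabb, DZ)
  read a, top D: go to q_0, push ε → (q_0, aabb, Z)
  read a, top Z: go to q_2, push Z → (q_2, abb, Z)
  read a, top Z: go to q_0, push DZ → (q_0, bb, DZ)
  ε-move, top D: go to q_1, push D → (q_1, bb, DZ)
  read b, top D: go to q_5, push ε → (q_5, b, Z)
  read b, top Z: go to q_1, push Z → (q_1, ε, Z)
  ε-move, top Z: go to q_1, push ε → (q_1, ε, ε)
All input consumed and the stack is empty.

Accept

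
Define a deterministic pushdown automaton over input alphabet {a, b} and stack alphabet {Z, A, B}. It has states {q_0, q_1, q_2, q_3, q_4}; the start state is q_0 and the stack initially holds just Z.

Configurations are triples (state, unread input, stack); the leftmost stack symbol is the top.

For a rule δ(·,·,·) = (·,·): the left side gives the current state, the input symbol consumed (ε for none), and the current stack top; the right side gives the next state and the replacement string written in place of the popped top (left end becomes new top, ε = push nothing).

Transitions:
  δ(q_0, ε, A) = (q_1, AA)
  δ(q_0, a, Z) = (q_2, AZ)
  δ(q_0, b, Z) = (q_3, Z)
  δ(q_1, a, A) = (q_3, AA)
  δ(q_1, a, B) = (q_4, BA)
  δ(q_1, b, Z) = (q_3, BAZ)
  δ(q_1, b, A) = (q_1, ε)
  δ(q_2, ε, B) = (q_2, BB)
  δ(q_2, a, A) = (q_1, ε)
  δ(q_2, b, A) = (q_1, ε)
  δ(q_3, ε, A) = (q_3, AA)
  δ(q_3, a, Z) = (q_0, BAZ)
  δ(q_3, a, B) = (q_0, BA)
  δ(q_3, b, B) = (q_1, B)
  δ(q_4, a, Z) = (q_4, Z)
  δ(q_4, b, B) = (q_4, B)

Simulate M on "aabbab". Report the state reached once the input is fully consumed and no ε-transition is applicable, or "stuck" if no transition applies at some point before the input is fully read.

(q_0, aabbab, Z) ⊢ (q_2, abbab, AZ) ⊢ (q_1, bbab, Z) ⊢ (q_3, bab, BAZ) ⊢ (q_1, ab, BAZ) ⊢ (q_4, b, BAAZ) ⊢ (q_4, ε, BAAZ)
All input consumed; M is in state q_4.

q_4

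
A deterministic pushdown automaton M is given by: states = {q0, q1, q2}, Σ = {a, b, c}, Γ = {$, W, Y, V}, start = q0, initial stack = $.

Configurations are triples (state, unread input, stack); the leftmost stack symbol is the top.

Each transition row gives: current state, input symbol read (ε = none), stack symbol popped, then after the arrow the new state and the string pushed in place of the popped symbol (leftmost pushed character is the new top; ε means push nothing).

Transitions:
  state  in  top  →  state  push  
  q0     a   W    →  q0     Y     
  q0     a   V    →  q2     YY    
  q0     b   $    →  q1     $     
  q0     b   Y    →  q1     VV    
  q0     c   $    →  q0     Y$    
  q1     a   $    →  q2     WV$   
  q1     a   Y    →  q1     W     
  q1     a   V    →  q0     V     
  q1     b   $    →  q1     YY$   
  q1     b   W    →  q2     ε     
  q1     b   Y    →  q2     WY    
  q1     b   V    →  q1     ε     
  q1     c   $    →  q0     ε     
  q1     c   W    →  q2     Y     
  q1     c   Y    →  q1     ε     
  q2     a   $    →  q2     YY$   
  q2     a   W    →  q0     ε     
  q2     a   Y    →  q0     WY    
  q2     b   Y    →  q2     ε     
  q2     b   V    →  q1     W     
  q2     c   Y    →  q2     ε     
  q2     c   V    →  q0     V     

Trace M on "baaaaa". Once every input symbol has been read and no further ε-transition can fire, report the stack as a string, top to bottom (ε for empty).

YYY$

(q0, baaaaa, $)
  read b, top $: go to q1, push $ → (q1, aaaaa, $)
  read a, top $: go to q2, push WV$ → (q2, aaaa, WV$)
  read a, top W: go to q0, push ε → (q0, aaa, V$)
  read a, top V: go to q2, push YY → (q2, aa, YY$)
  read a, top Y: go to q0, push WY → (q0, a, WYY$)
  read a, top W: go to q0, push Y → (q0, ε, YYY$)
All input consumed in state q0 with stack YYY$.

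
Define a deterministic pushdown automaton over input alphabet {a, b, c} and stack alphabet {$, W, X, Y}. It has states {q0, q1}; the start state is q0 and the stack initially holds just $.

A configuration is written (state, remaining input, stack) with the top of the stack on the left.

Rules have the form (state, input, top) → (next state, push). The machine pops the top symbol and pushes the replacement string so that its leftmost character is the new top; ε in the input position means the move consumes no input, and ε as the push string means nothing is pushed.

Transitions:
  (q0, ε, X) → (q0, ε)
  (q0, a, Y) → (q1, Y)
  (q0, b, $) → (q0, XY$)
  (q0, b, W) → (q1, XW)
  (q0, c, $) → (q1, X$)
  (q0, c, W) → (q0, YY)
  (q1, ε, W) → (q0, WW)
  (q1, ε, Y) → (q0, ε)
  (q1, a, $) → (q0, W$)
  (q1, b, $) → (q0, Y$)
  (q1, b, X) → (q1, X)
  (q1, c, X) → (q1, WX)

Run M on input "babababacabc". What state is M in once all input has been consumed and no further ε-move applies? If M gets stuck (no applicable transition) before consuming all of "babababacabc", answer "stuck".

(q0, babababacabc, $)
  read b, top $: go to q0, push XY$ → (q0, abababacabc, XY$)
  ε-move, top X: go to q0, push ε → (q0, abababacabc, Y$)
  read a, top Y: go to q1, push Y → (q1, bababacabc, Y$)
  ε-move, top Y: go to q0, push ε → (q0, bababacabc, $)
  read b, top $: go to q0, push XY$ → (q0, ababacabc, XY$)
  ε-move, top X: go to q0, push ε → (q0, ababacabc, Y$)
  read a, top Y: go to q1, push Y → (q1, babacabc, Y$)
  ε-move, top Y: go to q0, push ε → (q0, babacabc, $)
  read b, top $: go to q0, push XY$ → (q0, abacabc, XY$)
  ε-move, top X: go to q0, push ε → (q0, abacabc, Y$)
  read a, top Y: go to q1, push Y → (q1, bacabc, Y$)
  ε-move, top Y: go to q0, push ε → (q0, bacabc, $)
  read b, top $: go to q0, push XY$ → (q0, acabc, XY$)
  ε-move, top X: go to q0, push ε → (q0, acabc, Y$)
  read a, top Y: go to q1, push Y → (q1, cabc, Y$)
  ε-move, top Y: go to q0, push ε → (q0, cabc, $)
  read c, top $: go to q1, push X$ → (q1, abc, X$)
No transition for (q1, a, top X); M blocks with input abc remaining.

stuck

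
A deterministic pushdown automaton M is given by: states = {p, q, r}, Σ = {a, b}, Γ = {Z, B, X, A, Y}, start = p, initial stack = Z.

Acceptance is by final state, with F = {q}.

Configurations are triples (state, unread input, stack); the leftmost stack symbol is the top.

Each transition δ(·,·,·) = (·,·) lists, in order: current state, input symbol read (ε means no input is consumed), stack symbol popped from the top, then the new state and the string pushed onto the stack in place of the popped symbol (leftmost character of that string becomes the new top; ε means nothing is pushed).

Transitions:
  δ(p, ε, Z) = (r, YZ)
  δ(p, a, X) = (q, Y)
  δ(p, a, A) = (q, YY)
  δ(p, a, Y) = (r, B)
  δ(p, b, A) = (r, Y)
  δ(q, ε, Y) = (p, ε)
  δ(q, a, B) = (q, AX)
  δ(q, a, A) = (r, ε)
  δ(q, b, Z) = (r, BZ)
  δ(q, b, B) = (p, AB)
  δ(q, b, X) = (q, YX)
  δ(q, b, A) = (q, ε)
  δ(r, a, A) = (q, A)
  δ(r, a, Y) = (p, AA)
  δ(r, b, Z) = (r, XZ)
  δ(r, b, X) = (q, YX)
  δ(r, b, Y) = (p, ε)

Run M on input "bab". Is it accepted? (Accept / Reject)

Reject

(p, bab, Z) ⊢ (r, bab, YZ) ⊢ (p, ab, Z) ⊢ (r, ab, YZ) ⊢ (p, b, AAZ) ⊢ (r, ε, YAZ)
All input consumed; state r ∉ F and no further ε-move applies.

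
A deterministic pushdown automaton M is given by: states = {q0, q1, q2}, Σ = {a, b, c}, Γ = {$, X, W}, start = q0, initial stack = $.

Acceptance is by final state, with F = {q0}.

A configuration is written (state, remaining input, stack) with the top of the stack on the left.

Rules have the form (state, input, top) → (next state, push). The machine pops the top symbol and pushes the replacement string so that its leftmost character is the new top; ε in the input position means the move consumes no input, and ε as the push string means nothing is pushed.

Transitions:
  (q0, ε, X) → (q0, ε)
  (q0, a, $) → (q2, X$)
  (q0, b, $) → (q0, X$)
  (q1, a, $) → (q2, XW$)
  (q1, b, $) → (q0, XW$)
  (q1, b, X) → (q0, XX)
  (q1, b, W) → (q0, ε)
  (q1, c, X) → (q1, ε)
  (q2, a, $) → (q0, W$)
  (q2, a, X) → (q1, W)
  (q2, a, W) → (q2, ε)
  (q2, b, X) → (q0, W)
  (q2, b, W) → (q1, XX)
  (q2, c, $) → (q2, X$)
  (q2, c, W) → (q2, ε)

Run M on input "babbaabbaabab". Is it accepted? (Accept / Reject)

(q0, babbaabbaabab, $)
  read b, top $: go to q0, push X$ → (q0, abbaabbaabab, X$)
  ε-move, top X: go to q0, push ε → (q0, abbaabbaabab, $)
  read a, top $: go to q2, push X$ → (q2, bbaabbaabab, X$)
  read b, top X: go to q0, push W → (q0, baabbaabab, W$)
No transition applies at (q0, baabbaabab, W$); input not fully consumed.

Reject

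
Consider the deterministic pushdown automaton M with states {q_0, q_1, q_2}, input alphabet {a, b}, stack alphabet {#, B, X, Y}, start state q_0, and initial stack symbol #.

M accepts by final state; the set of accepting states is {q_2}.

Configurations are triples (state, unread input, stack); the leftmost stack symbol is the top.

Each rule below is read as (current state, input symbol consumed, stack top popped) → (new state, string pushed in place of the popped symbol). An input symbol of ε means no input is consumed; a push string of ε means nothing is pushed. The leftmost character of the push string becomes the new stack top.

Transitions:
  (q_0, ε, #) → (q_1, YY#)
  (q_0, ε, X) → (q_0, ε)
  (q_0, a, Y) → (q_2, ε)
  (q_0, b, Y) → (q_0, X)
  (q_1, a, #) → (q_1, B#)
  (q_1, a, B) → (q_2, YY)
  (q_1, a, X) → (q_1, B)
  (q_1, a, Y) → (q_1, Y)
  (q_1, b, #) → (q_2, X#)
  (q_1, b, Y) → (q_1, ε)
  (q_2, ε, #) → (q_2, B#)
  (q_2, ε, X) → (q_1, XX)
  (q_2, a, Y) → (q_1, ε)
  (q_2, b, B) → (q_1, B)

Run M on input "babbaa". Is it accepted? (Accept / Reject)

(q_0, babbaa, #)
  ε-move, top #: go to q_1, push YY# → (q_1, babbaa, YY#)
  read b, top Y: go to q_1, push ε → (q_1, abbaa, Y#)
  read a, top Y: go to q_1, push Y → (q_1, bbaa, Y#)
  read b, top Y: go to q_1, push ε → (q_1, baa, #)
  read b, top #: go to q_2, push X# → (q_2, aa, X#)
  ε-move, top X: go to q_1, push XX → (q_1, aa, XX#)
  read a, top X: go to q_1, push B → (q_1, a, BX#)
  read a, top B: go to q_2, push YY → (q_2, ε, YYX#)
All input consumed; state q_2 ∈ F.

Accept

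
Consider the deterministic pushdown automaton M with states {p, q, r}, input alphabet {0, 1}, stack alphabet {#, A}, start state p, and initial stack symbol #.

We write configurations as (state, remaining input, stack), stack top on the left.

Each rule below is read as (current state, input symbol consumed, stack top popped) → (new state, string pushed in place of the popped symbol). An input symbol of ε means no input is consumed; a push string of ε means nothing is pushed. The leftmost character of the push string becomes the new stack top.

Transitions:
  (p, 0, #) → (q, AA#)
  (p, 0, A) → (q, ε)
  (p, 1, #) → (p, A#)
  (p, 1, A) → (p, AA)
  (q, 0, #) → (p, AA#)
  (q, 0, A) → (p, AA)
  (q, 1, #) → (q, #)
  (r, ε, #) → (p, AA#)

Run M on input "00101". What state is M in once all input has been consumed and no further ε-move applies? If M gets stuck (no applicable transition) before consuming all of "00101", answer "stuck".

(p, 00101, #) ⊢ (q, 0101, AA#) ⊢ (p, 101, AAA#) ⊢ (p, 01, AAAA#) ⊢ (q, 1, AAA#)
No transition for (q, 1, top A); M blocks with input 1 remaining.

stuck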